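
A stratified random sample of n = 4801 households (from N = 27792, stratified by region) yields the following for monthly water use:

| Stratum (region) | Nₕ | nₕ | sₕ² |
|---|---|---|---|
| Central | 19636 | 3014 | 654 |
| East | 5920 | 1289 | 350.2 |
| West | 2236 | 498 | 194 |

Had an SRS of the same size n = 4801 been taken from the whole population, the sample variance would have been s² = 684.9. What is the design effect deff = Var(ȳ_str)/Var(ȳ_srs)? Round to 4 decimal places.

Var(ȳ_str) = Σ Wₕ²(1−fₕ)sₕ²/nₕ with Wₕ = Nₕ/27792:
  Central: (19636/27792)²·(1−3014/19636)·654/3014 = 0.091691948
  East: (5920/27792)²·(1−1289/5920)·350.2/1289 = 0.0096431764
  West: (2236/27792)²·(1−498/2236)·194/498 = 0.0019599923
  → Var(ȳ_str) = 0.10329512.
Var(ȳ_srs) = (1 − 4801/27792)·684.9/4801 = 0.118014.
deff = 0.10329512 / 0.118014 = 0.8753.

0.8753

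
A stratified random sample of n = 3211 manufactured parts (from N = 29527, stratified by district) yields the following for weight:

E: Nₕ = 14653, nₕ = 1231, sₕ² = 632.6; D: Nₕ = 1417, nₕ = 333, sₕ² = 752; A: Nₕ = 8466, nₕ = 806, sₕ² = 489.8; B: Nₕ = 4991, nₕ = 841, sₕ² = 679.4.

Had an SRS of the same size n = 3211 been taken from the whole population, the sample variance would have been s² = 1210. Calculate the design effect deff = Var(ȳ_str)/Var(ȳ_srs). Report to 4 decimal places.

0.5487

Var(ȳ_str) = Σ Wₕ²(1−fₕ)sₕ²/nₕ with Wₕ = Nₕ/29527:
  E: (14653/29527)²·(1−1231/14653)·632.6/1231 = 0.11592478
  D: (1417/29527)²·(1−333/1417)·752/333 = 0.0039786349
  A: (8466/29527)²·(1−806/8466)·489.8/806 = 0.045201425
  B: (4991/29527)²·(1−841/4991)·679.4/841 = 0.01919228
  → Var(ȳ_str) = 0.18429712.
Var(ȳ_srs) = (1 − 3211/29527)·1210/3211 = 0.33585021.
deff = 0.18429712 / 0.33585021 = 0.5487.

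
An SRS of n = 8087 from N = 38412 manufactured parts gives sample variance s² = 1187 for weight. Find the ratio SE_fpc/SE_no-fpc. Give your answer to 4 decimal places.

f = n/N = 8087/38412 = 0.21053317.
SE_no-fpc = √(s²/n) = 0.38311719; SE_fpc = √((1−f)s²/n) = 0.34040708.
Ratio = √(1−f) = 0.88851946.

0.8885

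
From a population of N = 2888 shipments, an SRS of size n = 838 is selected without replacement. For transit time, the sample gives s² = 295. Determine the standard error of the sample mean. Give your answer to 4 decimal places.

Under SRS without replacement, Var(ȳ) = (1 − f)·s²/n with f = n/N = 838/2888 = 0.29016620.
Var(ȳ) = (1 − 0.29016620)·295/838 = 0.70983380·0.35202864 = 0.24988183.
SE(ȳ) = √(0.24988183) = 0.4999.

0.4999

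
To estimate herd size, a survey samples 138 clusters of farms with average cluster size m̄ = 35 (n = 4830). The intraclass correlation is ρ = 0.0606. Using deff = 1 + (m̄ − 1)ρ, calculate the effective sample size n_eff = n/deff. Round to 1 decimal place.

1578.2

deff = 1 + (35 − 1)·0.0606 = 1 + 2.0604 = 3.0604.
n_eff = 4830 / 3.0604 = 1578.2.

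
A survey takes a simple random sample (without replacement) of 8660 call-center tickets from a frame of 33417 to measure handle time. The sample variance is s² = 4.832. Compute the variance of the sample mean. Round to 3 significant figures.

Under SRS without replacement, Var(ȳ) = (1 − f)·s²/n with f = n/N = 8660/33417 = 0.25914953.
Var(ȳ) = (1 − 0.25914953)·4.832/8660 = 0.74085047·5.5796767 × 10^-4 = 4.1337061 × 10^-4.

4.13 × 10^-4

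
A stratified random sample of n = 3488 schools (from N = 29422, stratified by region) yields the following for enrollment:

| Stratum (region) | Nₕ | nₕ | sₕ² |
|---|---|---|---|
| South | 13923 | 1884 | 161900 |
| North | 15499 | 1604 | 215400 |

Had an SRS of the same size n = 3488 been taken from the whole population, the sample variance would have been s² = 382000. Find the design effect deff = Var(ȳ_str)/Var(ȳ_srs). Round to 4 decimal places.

Var(ȳ_str) = Σ Wₕ²(1−fₕ)sₕ²/nₕ with Wₕ = Nₕ/29422:
  South: (13923/29422)²·(1−1884/13923)·161900/1884 = 16.639674
  North: (15499/29422)²·(1−1604/15499)·215400/1604 = 33.40867
  → Var(ȳ_str) = 50.048344.
Var(ȳ_srs) = (1 − 3488/29422)·382000/3488 = 96.534867.
deff = 50.048344 / 96.534867 = 0.5184.

0.5184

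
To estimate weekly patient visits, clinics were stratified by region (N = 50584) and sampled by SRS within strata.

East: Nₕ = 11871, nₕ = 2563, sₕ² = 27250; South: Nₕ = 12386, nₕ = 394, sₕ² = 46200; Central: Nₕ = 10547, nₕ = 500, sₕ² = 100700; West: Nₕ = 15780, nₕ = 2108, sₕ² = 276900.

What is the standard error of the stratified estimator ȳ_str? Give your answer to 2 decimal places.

Var(ȳ_str) = Σₕ Wₕ²(1 − fₕ)sₕ²/nₕ with Wₕ = Nₕ/N, N = 50584.
East: Wₕ = 0.23467895; term = 0.23467895²·(1 − 0.21590430)·27250/2563 = 0.45912955.
South: Wₕ = 0.24486003; term = 0.24486003²·(1 − 0.03181011)·46200/394 = 6.8067862.
Central: Wₕ = 0.20850467; term = 0.20850467²·(1 − 0.04740685)·100700/500 = 8.3406227.
West: Wₕ = 0.31195635; term = 0.31195635²·(1 − 0.13358682)·276900/2108 = 11.075544.
Sum = 26.682082.
SE = √(26.682082) = 5.17.

5.17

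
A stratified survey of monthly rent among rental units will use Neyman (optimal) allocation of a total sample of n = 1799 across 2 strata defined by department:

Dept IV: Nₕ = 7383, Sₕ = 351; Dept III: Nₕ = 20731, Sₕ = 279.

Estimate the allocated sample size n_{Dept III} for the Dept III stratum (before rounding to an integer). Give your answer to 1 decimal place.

Neyman allocation: nₕ = n·NₕSₕ / Σⱼ NⱼSⱼ.
Σ NⱼSⱼ = 7383·351 + 20731·279 = 8.375382 × 10^6.
n_{Dept III} = 1799·20731·279 / (8.375382 × 10^6) = 1242.4.

1242.4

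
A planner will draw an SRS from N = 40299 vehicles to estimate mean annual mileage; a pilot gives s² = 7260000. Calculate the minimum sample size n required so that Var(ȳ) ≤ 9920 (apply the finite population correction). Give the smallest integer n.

Without fpc, n₀ = s²/D = 7260000/9920 = 731.8548.
With fpc, (1 − n/N)·s²/n ≤ D requires n ≥ n₀/(1 + n₀/N) = 731.8548/(1 + 731.8548/40299) = 718.8009.
Rounding up, n = 719.

719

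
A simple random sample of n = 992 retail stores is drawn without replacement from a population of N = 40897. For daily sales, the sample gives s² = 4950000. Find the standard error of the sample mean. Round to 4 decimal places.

69.7774

Under SRS without replacement, Var(ȳ) = (1 − f)·s²/n with f = n/N = 992/40897 = 0.02425606.
Var(ȳ) = (1 − 0.02425606)·4950000/992 = 0.97574394·4989.9194 = 4868.8836.
SE(ȳ) = √(4868.8836) = 69.7774.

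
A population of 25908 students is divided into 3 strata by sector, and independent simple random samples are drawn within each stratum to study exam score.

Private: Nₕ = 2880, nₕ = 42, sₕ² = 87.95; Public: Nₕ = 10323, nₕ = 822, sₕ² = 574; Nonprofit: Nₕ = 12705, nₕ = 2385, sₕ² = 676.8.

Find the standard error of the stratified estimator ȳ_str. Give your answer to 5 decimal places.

Var(ȳ_str) = Σₕ Wₕ²(1 − fₕ)sₕ²/nₕ with Wₕ = Nₕ/N, N = 25908.
Private: Wₕ = 0.11116258; term = 0.11116258²·(1 − 0.01458333)·87.95/42 = 0.02549903.
Public: Wₕ = 0.39844836; term = 0.39844836²·(1 − 0.07962802)·574/822 = 0.10203462.
Nonprofit: Wₕ = 0.49038907; term = 0.49038907²·(1 − 0.18772137)·676.8/2385 = 0.055431746.
Sum = 0.1829654.
SE = √(0.1829654) = 0.42774.

0.42774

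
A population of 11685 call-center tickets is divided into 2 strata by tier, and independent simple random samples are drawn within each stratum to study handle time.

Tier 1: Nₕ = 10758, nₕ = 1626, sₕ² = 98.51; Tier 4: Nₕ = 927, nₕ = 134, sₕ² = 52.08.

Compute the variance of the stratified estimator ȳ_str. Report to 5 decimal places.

Var(ȳ_str) = Σₕ Wₕ²(1 − fₕ)sₕ²/nₕ with Wₕ = Nₕ/N, N = 11685.
Tier 1: Wₕ = 0.92066752; term = 0.92066752²·(1 − 0.15114334)·98.51/1626 = 0.043591297.
Tier 4: Wₕ = 0.07933248; term = 0.07933248²·(1 − 0.14455232)·52.08/134 = 0.0020924817.
Sum = 0.045683779.

0.04568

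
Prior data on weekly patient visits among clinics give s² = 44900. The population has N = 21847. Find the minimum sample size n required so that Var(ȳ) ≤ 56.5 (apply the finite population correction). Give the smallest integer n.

767

Without fpc, n₀ = s²/D = 44900/56.5 = 794.6903.
With fpc, (1 − n/N)·s²/n ≤ D requires n ≥ n₀/(1 + n₀/N) = 794.6903/(1 + 794.6903/21847) = 766.7978.
Rounding up, n = 767.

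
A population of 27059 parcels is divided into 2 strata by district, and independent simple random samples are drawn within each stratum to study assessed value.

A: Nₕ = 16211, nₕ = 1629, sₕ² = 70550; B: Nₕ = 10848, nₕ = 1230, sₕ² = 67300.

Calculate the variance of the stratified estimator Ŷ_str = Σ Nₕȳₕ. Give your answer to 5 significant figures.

1.5947 × 10^10

Var(Ŷ_str) = Σₕ Nₕ²(1 − fₕ)sₕ²/nₕ.
A: 16211²·(1 − 1629/16211)·70550/1629 = 1.023771 × 10^10.
B: 10848²·(1 − 1230/10848)·67300/1230 = 5.7087944 × 10^9.
Sum = 1.5946504 × 10^10.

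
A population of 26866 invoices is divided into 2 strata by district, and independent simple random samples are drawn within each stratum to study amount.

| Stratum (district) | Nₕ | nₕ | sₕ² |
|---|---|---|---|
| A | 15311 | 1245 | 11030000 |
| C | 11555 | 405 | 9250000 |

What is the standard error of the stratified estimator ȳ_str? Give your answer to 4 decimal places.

Var(ȳ_str) = Σₕ Wₕ²(1 − fₕ)sₕ²/nₕ with Wₕ = Nₕ/N, N = 26866.
A: Wₕ = 0.56990248; term = 0.56990248²·(1 − 0.08131409)·11030000/1245 = 2643.4695.
C: Wₕ = 0.43009752; term = 0.43009752²·(1 − 0.03504976)·9250000/405 = 4076.8573.
Sum = 6720.3268.
SE = √(6720.3268) = 81.9776.

81.9776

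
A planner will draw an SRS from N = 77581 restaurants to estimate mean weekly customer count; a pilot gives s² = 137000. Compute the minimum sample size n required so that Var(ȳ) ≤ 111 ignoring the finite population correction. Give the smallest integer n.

Without fpc, n₀ = s²/D = 137000/111 = 1234.2342.
Rounding up, n = 1235.

1235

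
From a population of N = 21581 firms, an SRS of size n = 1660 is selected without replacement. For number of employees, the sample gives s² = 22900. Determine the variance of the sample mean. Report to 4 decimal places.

12.7341

Under SRS without replacement, Var(ȳ) = (1 − f)·s²/n with f = n/N = 1660/21581 = 0.07691951.
Var(ȳ) = (1 − 0.07691951)·22900/1660 = 0.92308049·13.795181 = 12.734062.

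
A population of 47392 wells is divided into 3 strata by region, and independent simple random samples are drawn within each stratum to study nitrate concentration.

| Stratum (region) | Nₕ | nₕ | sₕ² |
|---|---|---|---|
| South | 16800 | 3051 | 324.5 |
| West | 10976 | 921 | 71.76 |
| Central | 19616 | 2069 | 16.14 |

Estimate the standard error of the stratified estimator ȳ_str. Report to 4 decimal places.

Var(ȳ_str) = Σₕ Wₕ²(1 − fₕ)sₕ²/nₕ with Wₕ = Nₕ/N, N = 47392.
South: Wₕ = 0.35449021; term = 0.35449021²·(1 − 0.18160714)·324.5/3051 = 0.010938123.
West: Wₕ = 0.23160027; term = 0.23160027²·(1 − 0.08391035)·71.76/921 = 0.0038285903.
Central: Wₕ = 0.41390952; term = 0.41390952²·(1 − 0.10547512)·16.14/2069 = 0.001195491.
Sum = 0.015962204.
SE = √(0.015962204) = 0.1263.

0.1263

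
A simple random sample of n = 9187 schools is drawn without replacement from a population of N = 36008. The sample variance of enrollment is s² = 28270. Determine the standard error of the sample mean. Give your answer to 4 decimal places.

Under SRS without replacement, Var(ȳ) = (1 − f)·s²/n with f = n/N = 9187/36008 = 0.25513775.
Var(ȳ) = (1 − 0.25513775)·28270/9187 = 0.74486225·3.0771743 = 2.292071.
SE(ȳ) = √(2.292071) = 1.5140.

1.5140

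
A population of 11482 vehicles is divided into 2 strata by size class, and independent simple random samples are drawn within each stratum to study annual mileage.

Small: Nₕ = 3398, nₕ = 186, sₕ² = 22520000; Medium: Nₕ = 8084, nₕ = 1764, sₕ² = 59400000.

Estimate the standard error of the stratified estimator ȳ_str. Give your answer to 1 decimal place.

151.9

Var(ȳ_str) = Σₕ Wₕ²(1 − fₕ)sₕ²/nₕ with Wₕ = Nₕ/N, N = 11482.
Small: Wₕ = 0.29594147; term = 0.29594147²·(1 − 0.05473808)·22520000/186 = 10023.497.
Medium: Wₕ = 0.70405853; term = 0.70405853²·(1 − 0.21820881)·59400000/1764 = 13049.569.
Sum = 23073.066.
SE = √(23073.066) = 151.9.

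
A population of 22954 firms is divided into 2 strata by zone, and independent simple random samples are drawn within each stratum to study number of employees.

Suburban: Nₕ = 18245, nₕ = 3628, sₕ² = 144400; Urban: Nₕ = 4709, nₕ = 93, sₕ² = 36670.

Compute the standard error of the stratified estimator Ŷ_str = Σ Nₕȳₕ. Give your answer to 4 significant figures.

138500

Var(Ŷ_str) = Σₕ Nₕ²(1 − fₕ)sₕ²/nₕ.
Suburban: 18245²·(1 − 3628/18245)·144400/3628 = 1.0614561 × 10^10.
Urban: 4709²·(1 − 93/4709)·36670/93 = 8.5708215 × 10^9.
Sum = 1.9185383 × 10^10.
SE = √(1.9185383 × 10^10) = 138500.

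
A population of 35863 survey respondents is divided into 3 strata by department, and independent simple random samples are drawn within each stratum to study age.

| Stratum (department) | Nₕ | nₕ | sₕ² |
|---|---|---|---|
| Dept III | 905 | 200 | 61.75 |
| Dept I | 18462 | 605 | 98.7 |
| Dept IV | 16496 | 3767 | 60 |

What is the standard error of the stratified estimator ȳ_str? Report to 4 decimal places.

Var(ȳ_str) = Σₕ Wₕ²(1 − fₕ)sₕ²/nₕ with Wₕ = Nₕ/N, N = 35863.
Dept III: Wₕ = 0.02523492; term = 0.02523492²·(1 − 0.22099448)·61.75/200 = 1.5316214 × 10^-4.
Dept I: Wₕ = 0.51479240; term = 0.51479240²·(1 − 0.03277001)·98.7/605 = 0.041817281.
Dept IV: Wₕ = 0.45997267; term = 0.45997267²·(1 − 0.22835839)·60/3767 = 0.0026003711.
Sum = 0.044570814.
SE = √(0.044570814) = 0.2111.

0.2111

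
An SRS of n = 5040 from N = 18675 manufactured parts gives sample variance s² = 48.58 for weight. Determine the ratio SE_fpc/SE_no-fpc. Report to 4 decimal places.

f = n/N = 5040/18675 = 0.26987952.
SE_no-fpc = √(s²/n) = 0.098177843; SE_fpc = √((1−f)s²/n) = 0.083890108.
Ratio = √(1−f) = 0.85447088.

0.8545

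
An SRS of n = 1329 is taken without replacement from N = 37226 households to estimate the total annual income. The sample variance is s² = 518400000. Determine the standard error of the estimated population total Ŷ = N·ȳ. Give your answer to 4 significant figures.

Var(Ŷ) = N²·Var(ȳ) = N²·(1 − n/N)·s²/n.
f = 1329/37226 = 0.03570085; Var(ȳ) = 0.96429915·518400000/1329 = 376141.97.
Var(Ŷ) = 37226² · 376141.97 = 5.2124817 × 10^14.
SE(Ŷ) = √(5.2124817 × 10^14) = 2.283 × 10^7.

2.283 × 10^7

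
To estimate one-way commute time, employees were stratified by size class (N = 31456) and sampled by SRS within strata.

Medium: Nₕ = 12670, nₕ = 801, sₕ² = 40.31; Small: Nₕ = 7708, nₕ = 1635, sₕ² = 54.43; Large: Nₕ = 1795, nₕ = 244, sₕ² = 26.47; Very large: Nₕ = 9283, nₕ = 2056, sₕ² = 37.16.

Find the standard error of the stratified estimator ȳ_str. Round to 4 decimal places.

Var(ȳ_str) = Σₕ Wₕ²(1 − fₕ)sₕ²/nₕ with Wₕ = Nₕ/N, N = 31456.
Medium: Wₕ = 0.40278484; term = 0.40278484²·(1 − 0.06322021)·40.31/801 = 0.0076482845.
Small: Wₕ = 0.24504069; term = 0.24504069²·(1 − 0.21211728)·54.43/1635 = 0.0015749203.
Large: Wₕ = 0.05706384; term = 0.05706384²·(1 − 0.13593315)·26.47/244 = 3.0523433 × 10^-4.
Very large: Wₕ = 0.29511063; term = 0.29511063²·(1 − 0.22148012)·37.16/2056 = 0.0012254399.
Sum = 0.010753879.
SE = √(0.010753879) = 0.1037.

0.1037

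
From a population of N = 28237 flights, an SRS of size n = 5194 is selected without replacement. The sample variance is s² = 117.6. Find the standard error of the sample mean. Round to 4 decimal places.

0.1359

Under SRS without replacement, Var(ȳ) = (1 − f)·s²/n with f = n/N = 5194/28237 = 0.18394305.
Var(ȳ) = (1 − 0.18394305)·117.6/5194 = 0.81605695·0.022641509 = 0.018476761.
SE(ȳ) = √(0.018476761) = 0.1359.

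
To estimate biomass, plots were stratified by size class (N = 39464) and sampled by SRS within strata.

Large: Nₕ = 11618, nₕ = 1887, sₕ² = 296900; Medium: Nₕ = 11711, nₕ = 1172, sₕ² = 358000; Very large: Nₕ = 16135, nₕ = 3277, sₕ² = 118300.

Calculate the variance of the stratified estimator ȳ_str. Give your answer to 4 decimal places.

Var(ȳ_str) = Σₕ Wₕ²(1 − fₕ)sₕ²/nₕ with Wₕ = Nₕ/N, N = 39464.
Large: Wₕ = 0.29439489; term = 0.29439489²·(1 − 0.16242038)·296900/1887 = 11.421547.
Medium: Wₕ = 0.29675147; term = 0.29675147²·(1 − 0.10007685)·358000/1172 = 24.207314.
Very large: Wₕ = 0.40885364; term = 0.40885364²·(1 − 0.20309885)·118300/3277 = 4.8089304.
Sum = 40.437791.

40.4378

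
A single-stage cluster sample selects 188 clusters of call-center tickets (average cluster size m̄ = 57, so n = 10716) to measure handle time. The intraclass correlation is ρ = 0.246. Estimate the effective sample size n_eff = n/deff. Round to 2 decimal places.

725.23

deff = 1 + (57 − 1)·0.246 = 1 + 13.776 = 14.776.
n_eff = 10716 / 14.776 = 725.23.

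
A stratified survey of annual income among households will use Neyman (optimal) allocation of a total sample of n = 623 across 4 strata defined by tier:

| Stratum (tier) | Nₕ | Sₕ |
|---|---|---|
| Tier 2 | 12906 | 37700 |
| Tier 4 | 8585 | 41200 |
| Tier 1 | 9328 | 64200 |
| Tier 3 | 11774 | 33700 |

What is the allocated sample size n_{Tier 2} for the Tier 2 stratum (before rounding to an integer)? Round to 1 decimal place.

165.1

Neyman allocation: nₕ = n·NₕSₕ / Σⱼ NⱼSⱼ.
Σ NⱼSⱼ = 12906·37700 + 8585·41200 + 9328·64200 + 11774·33700 = 1.8358996 × 10^9.
n_{Tier 2} = 623·12906·37700 / (1.8358996 × 10^9) = 165.1.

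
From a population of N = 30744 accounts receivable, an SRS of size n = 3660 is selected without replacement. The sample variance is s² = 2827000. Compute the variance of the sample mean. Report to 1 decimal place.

680.5

Under SRS without replacement, Var(ȳ) = (1 − f)·s²/n with f = n/N = 3660/30744 = 0.11904762.
Var(ȳ) = (1 − 0.11904762)·2827000/3660 = 0.88095238·772.40437 = 680.45147.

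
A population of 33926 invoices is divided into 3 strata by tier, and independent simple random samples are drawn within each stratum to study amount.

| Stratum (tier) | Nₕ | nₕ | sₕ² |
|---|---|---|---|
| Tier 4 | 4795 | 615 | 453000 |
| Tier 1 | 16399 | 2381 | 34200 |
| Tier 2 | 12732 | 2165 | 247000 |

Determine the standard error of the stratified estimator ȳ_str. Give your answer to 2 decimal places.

5.39

Var(ȳ_str) = Σₕ Wₕ²(1 − fₕ)sₕ²/nₕ with Wₕ = Nₕ/N, N = 33926.
Tier 4: Wₕ = 0.14133703; term = 0.14133703²·(1 − 0.12825860)·453000/615 = 12.826928.
Tier 1: Wₕ = 0.48337558; term = 0.48337558²·(1 − 0.14519178)·34200/2381 = 2.86883.
Tier 2: Wₕ = 0.37528739; term = 0.37528739²·(1 − 0.17004398)·247000/2165 = 13.335892.
Sum = 29.03165.
SE = √(29.03165) = 5.39.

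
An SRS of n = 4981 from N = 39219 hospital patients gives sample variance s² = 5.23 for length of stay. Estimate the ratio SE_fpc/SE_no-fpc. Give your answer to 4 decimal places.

f = n/N = 4981/39219 = 0.12700477.
SE_no-fpc = √(s²/n) = 0.032403549; SE_fpc = √((1−f)s²/n) = 0.030276001.
Ratio = √(1−f) = 0.93434214.

0.9343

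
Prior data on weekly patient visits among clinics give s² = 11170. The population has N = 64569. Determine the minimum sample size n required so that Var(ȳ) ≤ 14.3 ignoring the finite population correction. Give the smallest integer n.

782

Without fpc, n₀ = s²/D = 11170/14.3 = 781.1189.
Rounding up, n = 782.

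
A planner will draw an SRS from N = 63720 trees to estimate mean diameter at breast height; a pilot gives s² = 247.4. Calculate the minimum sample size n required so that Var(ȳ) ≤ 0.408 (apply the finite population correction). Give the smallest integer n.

Without fpc, n₀ = s²/D = 247.4/0.408 = 606.3725.
With fpc, (1 − n/N)·s²/n ≤ D requires n ≥ n₀/(1 + n₀/N) = 606.3725/(1 + 606.3725/63720) = 600.6565.
Rounding up, n = 601.

601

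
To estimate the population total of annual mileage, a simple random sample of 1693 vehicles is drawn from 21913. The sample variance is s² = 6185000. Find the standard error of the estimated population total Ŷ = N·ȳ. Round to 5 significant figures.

1.2723 × 10^6

Var(Ŷ) = N²·Var(ȳ) = N²·(1 − n/N)·s²/n.
f = 1693/21913 = 0.07726007; Var(ȳ) = 0.92273993·6185000/1693 = 3371.0257.
Var(Ŷ) = 21913² · 3371.0257 = 1.6186977 × 10^12.
SE(Ŷ) = √(1.6186977 × 10^12) = 1.2723 × 10^6.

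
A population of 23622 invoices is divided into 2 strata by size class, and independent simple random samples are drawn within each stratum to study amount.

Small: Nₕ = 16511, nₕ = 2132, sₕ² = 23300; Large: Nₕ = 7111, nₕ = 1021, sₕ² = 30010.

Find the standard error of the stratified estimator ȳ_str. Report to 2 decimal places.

2.63

Var(ȳ_str) = Σₕ Wₕ²(1 − fₕ)sₕ²/nₕ with Wₕ = Nₕ/N, N = 23622.
Small: Wₕ = 0.69896706; term = 0.69896706²·(1 − 0.12912604)·23300/2132 = 4.649834.
Large: Wₕ = 0.30103294; term = 0.30103294²·(1 − 0.14358037)·30010/1021 = 2.2811555.
Sum = 6.9309895.
SE = √(6.9309895) = 2.63.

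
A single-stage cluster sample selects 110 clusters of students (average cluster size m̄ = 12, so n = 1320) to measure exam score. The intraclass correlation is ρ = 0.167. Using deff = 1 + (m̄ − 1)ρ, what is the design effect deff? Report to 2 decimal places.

2.84

deff = 1 + (12 − 1)·0.167 = 1 + 1.837 = 2.837.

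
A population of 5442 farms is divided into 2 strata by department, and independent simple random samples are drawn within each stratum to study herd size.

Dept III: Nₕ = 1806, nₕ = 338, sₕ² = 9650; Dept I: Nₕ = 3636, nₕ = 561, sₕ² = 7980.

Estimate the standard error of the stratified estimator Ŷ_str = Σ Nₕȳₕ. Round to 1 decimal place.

Var(Ŷ_str) = Σₕ Nₕ²(1 − fₕ)sₕ²/nₕ.
Dept III: 1806²·(1 − 338/1806)·9650/338 = 7.5692773 × 10^7.
Dept I: 3636²·(1 − 561/3636)·7980/561 = 1.5904097 × 10^8.
Sum = 2.3473374 × 10^8.
SE = √(2.3473374 × 10^8) = 15321.0.

15321.0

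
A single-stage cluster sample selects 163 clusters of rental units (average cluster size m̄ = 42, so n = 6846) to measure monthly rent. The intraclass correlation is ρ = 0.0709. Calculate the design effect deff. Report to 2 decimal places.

deff = 1 + (42 − 1)·0.0709 = 1 + 2.9069 = 3.9069.

3.91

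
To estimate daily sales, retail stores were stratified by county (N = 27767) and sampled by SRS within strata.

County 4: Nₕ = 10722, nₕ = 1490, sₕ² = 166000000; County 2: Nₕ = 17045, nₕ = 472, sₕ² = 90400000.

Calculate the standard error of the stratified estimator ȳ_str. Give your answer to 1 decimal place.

290.6

Var(ȳ_str) = Σₕ Wₕ²(1 − fₕ)sₕ²/nₕ with Wₕ = Nₕ/N, N = 27767.
County 4: Wₕ = 0.38614182; term = 0.38614182²·(1 − 0.13896661)·166000000/1490 = 14303.275.
County 2: Wₕ = 0.61385818; term = 0.61385818²·(1 − 0.02769141)·90400000/472 = 70172.451.
Sum = 84475.726.
SE = √(84475.726) = 290.6.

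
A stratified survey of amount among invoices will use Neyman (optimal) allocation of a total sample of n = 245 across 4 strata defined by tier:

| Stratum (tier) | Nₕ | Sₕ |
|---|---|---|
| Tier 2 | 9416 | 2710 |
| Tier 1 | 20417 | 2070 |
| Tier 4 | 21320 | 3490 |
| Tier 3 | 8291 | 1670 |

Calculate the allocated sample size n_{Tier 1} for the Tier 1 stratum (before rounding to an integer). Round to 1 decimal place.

Neyman allocation: nₕ = n·NₕSₕ / Σⱼ NⱼSⱼ.
Σ NⱼSⱼ = 9416·2710 + 20417·2070 + 21320·3490 + 8291·1670 = 1.5603332 × 10^8.
n_{Tier 1} = 245·20417·2070 / (1.5603332 × 10^8) = 66.4.

66.4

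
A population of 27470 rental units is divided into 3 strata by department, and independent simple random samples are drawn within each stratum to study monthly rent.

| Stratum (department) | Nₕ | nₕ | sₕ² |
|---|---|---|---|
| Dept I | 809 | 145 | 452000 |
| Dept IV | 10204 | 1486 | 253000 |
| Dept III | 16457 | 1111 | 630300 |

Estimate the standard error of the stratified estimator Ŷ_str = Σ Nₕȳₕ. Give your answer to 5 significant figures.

Var(Ŷ_str) = Σₕ Nₕ²(1 − fₕ)sₕ²/nₕ.
Dept I: 809²·(1 − 145/809)·452000/145 = 1.6745073 × 10^9.
Dept IV: 10204²·(1 − 1486/10204)·253000/1486 = 1.5145689 × 10^10.
Dept III: 16457²·(1 − 1111/16457)·630300/1111 = 1.4327787 × 10^11.
Sum = 1.6009807 × 10^11.
SE = √(1.6009807 × 10^11) = 400120.

400120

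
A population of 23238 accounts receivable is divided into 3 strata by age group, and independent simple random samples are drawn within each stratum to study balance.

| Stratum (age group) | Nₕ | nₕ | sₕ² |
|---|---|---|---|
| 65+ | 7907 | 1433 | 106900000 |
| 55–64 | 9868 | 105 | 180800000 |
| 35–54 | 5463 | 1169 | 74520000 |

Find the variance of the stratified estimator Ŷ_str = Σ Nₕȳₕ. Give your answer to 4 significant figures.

1.712 × 10^14

Var(Ŷ_str) = Σₕ Nₕ²(1 − fₕ)sₕ²/nₕ.
65+: 7907²·(1 − 1433/7907)·106900000/1433 = 3.8187036 × 10^12.
55–64: 9868²·(1 − 105/9868)·180800000/105 = 1.6589052 × 10^14.
35–54: 5463²·(1 − 1169/5463)·74520000/1169 = 1.49538 × 10^12.
Sum = 1.712046 × 10^14.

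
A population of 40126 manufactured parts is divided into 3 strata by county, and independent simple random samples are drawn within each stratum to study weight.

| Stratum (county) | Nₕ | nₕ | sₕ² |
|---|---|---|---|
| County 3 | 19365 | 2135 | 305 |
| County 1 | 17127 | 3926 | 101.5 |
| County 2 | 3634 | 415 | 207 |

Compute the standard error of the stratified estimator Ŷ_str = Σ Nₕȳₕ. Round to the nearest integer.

Var(Ŷ_str) = Σₕ Nₕ²(1 − fₕ)sₕ²/nₕ.
County 3: 19365²·(1 − 2135/19365)·305/2135 = 4.7665564 × 10^7.
County 1: 17127²·(1 − 3926/17127)·101.5/3926 = 5.8452606 × 10^6.
County 2: 3634²·(1 − 415/3634)·207/415 = 5.8348292 × 10^6.
Sum = 5.9345654 × 10^7.
SE = √(5.9345654 × 10^7) = 7704.

7704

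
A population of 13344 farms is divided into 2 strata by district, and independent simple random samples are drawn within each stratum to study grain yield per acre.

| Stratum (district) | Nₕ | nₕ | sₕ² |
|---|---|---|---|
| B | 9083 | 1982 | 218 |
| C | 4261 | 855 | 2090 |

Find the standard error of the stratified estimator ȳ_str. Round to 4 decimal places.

0.4890

Var(ȳ_str) = Σₕ Wₕ²(1 − fₕ)sₕ²/nₕ with Wₕ = Nₕ/N, N = 13344.
B: Wₕ = 0.68068046; term = 0.68068046²·(1 − 0.21820984)·218/1982 = 0.039840942.
C: Wₕ = 0.31931954; term = 0.31931954²·(1 − 0.20065712)·2090/855 = 0.19923438.
Sum = 0.23907532.
SE = √(0.23907532) = 0.4890.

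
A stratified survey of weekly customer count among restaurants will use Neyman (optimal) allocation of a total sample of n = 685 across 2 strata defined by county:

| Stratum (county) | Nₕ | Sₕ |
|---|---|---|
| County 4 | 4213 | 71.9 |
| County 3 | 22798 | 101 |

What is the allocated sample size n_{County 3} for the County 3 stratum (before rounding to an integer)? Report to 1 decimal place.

605.4

Neyman allocation: nₕ = n·NₕSₕ / Σⱼ NⱼSⱼ.
Σ NⱼSⱼ = 4213·71.9 + 22798·101 = 2.6055127 × 10^6.
n_{County 3} = 685·22798·101 / (2.6055127 × 10^6) = 605.4.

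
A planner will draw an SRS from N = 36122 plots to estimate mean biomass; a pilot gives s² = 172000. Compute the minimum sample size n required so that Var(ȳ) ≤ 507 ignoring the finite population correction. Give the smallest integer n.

Without fpc, n₀ = s²/D = 172000/507 = 339.2505.
Rounding up, n = 340.

340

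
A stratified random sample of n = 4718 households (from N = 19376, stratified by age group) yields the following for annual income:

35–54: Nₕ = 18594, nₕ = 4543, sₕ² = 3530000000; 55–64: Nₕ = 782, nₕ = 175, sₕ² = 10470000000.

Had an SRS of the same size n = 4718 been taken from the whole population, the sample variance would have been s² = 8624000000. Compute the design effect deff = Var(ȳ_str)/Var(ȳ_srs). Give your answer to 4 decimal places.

0.4457

Var(ȳ_str) = Σ Wₕ²(1−fₕ)sₕ²/nₕ with Wₕ = Nₕ/19376:
  35–54: (18594/19376)²·(1−4543/18594)·3530000000/4543 = 540734.12
  55–64: (782/19376)²·(1−175/782)·10470000000/175 = 75644.233
  → Var(ȳ_str) = 616378.35.
Var(ȳ_srs) = (1 − 4718/19376)·8624000000/4718 = 1.3828065 × 10^6.
deff = 616378.35 / (1.3828065 × 10^6) = 0.4457.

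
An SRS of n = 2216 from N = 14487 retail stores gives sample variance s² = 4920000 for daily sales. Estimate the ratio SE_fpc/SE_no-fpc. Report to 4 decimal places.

f = n/N = 2216/14487 = 0.15296473.
SE_no-fpc = √(s²/n) = 47.119175; SE_fpc = √((1−f)s²/n) = 43.365906.
Ratio = √(1−f) = 0.92034519.

0.9203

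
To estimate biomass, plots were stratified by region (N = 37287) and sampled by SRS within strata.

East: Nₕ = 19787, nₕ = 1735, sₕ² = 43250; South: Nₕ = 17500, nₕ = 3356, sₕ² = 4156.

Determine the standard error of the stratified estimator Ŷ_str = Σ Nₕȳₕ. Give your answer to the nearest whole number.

95972

Var(Ŷ_str) = Σₕ Nₕ²(1 − fₕ)sₕ²/nₕ.
East: 19787²·(1 − 1735/19787)·43250/1735 = 8.9041386 × 10^9.
South: 17500²·(1 − 3356/17500)·4156/3356 = 3.0652358 × 10^8.
Sum = 9.2106622 × 10^9.
SE = √(9.2106622 × 10^9) = 95972.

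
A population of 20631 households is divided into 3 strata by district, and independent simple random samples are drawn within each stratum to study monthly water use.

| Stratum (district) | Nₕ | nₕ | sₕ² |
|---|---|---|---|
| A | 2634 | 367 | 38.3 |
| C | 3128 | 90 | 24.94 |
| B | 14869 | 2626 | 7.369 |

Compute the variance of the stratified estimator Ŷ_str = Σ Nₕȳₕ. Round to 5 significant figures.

3.7673 × 10^6

Var(Ŷ_str) = Σₕ Nₕ²(1 − fₕ)sₕ²/nₕ.
A: 2634²·(1 − 367/2634)·38.3/367 = 623160.62.
C: 3128²·(1 − 90/3128)·24.94/90 = 2.6333492 × 10^6.
B: 14869²·(1 − 2626/14869)·7.369/2626 = 510838.29.
Sum = 3.7673481 × 10^6.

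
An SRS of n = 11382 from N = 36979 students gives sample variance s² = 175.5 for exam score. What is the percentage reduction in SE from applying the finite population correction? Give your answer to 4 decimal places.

16.8012

f = n/N = 11382/36979 = 0.30779632.
SE_no-fpc = √(s²/n) = 0.1241736; SE_fpc = √((1−f)s²/n) = 0.10331092.
Ratio = √(1−f) = 0.83198779. Reduction = 100·(1 − 0.83198779) = 16.8012%.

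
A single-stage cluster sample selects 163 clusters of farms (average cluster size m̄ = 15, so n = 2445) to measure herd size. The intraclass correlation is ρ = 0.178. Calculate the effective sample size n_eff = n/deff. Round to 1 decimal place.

700.2

deff = 1 + (15 − 1)·0.178 = 1 + 2.492 = 3.492.
n_eff = 2445 / 3.492 = 700.2.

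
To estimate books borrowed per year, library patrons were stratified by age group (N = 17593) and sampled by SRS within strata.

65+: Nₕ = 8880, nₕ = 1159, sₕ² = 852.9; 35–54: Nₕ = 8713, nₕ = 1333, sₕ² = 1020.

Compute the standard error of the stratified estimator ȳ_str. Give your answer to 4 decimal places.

Var(ȳ_str) = Σₕ Wₕ²(1 − fₕ)sₕ²/nₕ with Wₕ = Nₕ/N, N = 17593.
65+: Wₕ = 0.50474621; term = 0.50474621²·(1 − 0.13051802)·852.9/1159 = 0.16301268.
35–54: Wₕ = 0.49525379; term = 0.49525379²·(1 − 0.15298979)·1020/1333 = 0.15896968.
Sum = 0.32198236.
SE = √(0.32198236) = 0.5674.

0.5674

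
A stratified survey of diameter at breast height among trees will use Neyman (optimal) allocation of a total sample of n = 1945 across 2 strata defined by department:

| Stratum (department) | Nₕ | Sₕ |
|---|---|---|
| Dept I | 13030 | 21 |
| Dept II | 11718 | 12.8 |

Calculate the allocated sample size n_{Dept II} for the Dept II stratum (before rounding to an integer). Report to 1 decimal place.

Neyman allocation: nₕ = n·NₕSₕ / Σⱼ NⱼSⱼ.
Σ NⱼSⱼ = 13030·21 + 11718·12.8 = 423620.4.
n_{Dept II} = 1945·11718·12.8 / 423620.4 = 688.7.

688.7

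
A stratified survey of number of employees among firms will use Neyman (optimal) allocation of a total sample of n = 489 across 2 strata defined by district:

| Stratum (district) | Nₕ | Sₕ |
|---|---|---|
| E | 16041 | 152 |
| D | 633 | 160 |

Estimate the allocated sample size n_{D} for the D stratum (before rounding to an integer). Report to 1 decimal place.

Neyman allocation: nₕ = n·NₕSₕ / Σⱼ NⱼSⱼ.
Σ NⱼSⱼ = 16041·152 + 633·160 = 2.539512 × 10^6.
n_{D} = 489·633·160 / (2.539512 × 10^6) = 19.5.

19.5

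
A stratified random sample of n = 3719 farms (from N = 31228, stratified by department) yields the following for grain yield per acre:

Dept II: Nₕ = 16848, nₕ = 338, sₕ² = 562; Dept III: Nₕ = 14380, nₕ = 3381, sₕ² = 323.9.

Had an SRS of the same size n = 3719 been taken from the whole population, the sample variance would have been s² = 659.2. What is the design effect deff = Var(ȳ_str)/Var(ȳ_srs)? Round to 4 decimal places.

3.1369

Var(ȳ_str) = Σ Wₕ²(1−fₕ)sₕ²/nₕ with Wₕ = Nₕ/31228:
  Dept II: (16848/31228)²·(1−338/16848)·562/338 = 0.47427114
  Dept III: (14380/31228)²·(1−3381/14380)·323.9/3381 = 0.0155378
  → Var(ȳ_str) = 0.48980894.
Var(ȳ_srs) = (1 − 3719/31228)·659.2/3719 = 0.15614269.
deff = 0.48980894 / 0.15614269 = 3.1369.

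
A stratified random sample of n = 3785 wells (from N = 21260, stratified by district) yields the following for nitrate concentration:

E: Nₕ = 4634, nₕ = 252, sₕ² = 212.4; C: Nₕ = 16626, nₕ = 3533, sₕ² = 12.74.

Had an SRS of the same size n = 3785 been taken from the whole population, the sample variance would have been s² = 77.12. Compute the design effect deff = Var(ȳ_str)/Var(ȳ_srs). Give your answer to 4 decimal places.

2.3647

Var(ȳ_str) = Σ Wₕ²(1−fₕ)sₕ²/nₕ with Wₕ = Nₕ/21260:
  E: (4634/21260)²·(1−252/4634)·212.4/252 = 0.03786656
  C: (16626/21260)²·(1−3533/16626)·12.74/3533 = 0.0017367056
  → Var(ȳ_str) = 0.039603266.
Var(ȳ_srs) = (1 − 3785/21260)·77.12/3785 = 0.016747696.
deff = 0.039603266 / 0.016747696 = 2.3647.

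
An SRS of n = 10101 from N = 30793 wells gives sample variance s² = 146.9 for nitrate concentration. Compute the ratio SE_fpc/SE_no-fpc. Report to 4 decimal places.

f = n/N = 10101/30793 = 0.32802910.
SE_no-fpc = √(s²/n) = 0.12059484; SE_fpc = √((1−f)s²/n) = 0.098856208.
Ratio = √(1−f) = 0.81973831.

0.8197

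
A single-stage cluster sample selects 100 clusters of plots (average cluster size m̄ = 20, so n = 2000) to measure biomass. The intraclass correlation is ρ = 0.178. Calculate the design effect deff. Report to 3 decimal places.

deff = 1 + (20 − 1)·0.178 = 1 + 3.382 = 4.382.

4.382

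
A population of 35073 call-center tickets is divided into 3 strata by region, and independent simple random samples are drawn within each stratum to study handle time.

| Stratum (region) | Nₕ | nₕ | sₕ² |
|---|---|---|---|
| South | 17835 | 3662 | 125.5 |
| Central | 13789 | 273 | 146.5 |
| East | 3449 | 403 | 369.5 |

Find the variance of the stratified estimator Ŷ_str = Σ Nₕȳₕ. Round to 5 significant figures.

1.1831 × 10^8

Var(Ŷ_str) = Σₕ Nₕ²(1 − fₕ)sₕ²/nₕ.
South: 17835²·(1 − 3662/17835)·125.5/3662 = 8.6628399 × 10^6.
Central: 13789²·(1 − 273/13789)·146.5/273 = 1.0001288 × 10^8.
East: 3449²·(1 − 403/3449)·369.5/403 = 9.6323552 × 10^6.
Sum = 1.1830808 × 10^8.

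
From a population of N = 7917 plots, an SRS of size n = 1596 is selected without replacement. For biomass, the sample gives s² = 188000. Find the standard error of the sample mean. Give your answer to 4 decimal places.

9.6978

Under SRS without replacement, Var(ȳ) = (1 − f)·s²/n with f = n/N = 1596/7917 = 0.20159151.
Var(ȳ) = (1 − 0.20159151)·188000/1596 = 0.79840849·117.79449 = 94.048118.
SE(ȳ) = √(94.048118) = 9.6978.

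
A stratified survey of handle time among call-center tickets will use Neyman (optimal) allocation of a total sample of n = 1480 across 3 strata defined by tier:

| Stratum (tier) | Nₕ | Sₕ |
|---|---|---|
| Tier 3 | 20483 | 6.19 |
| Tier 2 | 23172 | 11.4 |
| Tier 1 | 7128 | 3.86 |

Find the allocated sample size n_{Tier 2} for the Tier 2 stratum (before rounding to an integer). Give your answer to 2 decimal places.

Neyman allocation: nₕ = n·NₕSₕ / Σⱼ NⱼSⱼ.
Σ NⱼSⱼ = 20483·6.19 + 23172·11.4 + 7128·3.86 = 418464.65.
n_{Tier 2} = 1480·23172·11.4 / 418464.65 = 934.27.

934.27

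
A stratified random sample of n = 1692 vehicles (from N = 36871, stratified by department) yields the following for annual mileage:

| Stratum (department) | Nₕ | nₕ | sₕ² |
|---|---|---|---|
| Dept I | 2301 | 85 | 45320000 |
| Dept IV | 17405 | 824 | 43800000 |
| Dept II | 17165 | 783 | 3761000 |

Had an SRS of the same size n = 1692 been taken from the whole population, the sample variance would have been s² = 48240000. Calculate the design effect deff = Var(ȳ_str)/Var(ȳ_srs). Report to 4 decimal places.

Var(ȳ_str) = Σ Wₕ²(1−fₕ)sₕ²/nₕ with Wₕ = Nₕ/36871:
  Dept I: (2301/36871)²·(1−85/2301)·45320000/85 = 1999.8044
  Dept IV: (17405/36871)²·(1−824/17405)·43800000/824 = 11283.967
  Dept II: (17165/36871)²·(1−783/17165)·3761000/783 = 993.53339
  → Var(ȳ_str) = 14277.305.
Var(ȳ_srs) = (1 − 1692/36871)·48240000/1692 = 27202.293.
deff = 14277.305 / 27202.293 = 0.5249.

0.5249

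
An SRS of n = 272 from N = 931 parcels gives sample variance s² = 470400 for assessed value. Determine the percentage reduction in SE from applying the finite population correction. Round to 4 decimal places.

f = n/N = 272/931 = 0.29215897.
SE_no-fpc = √(s²/n) = 41.586197; SE_fpc = √((1−f)s²/n) = 34.987835.
Ratio = √(1−f) = 0.84133289. Reduction = 100·(1 − 0.84133289) = 15.8667%.

15.8667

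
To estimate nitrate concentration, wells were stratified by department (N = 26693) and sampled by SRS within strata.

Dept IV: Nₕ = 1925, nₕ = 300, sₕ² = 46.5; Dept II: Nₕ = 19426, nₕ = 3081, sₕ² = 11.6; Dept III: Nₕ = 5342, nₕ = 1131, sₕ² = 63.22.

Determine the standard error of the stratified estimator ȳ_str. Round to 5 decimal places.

Var(ȳ_str) = Σₕ Wₕ²(1 − fₕ)sₕ²/nₕ with Wₕ = Nₕ/N, N = 26693.
Dept IV: Wₕ = 0.07211629; term = 0.07211629²·(1 − 0.15584416)·46.5/300 = 6.8048887 × 10^-4.
Dept II: Wₕ = 0.72775634; term = 0.72775634²·(1 − 0.15860187)·11.6/3081 = 0.0016777986.
Dept III: Wₕ = 0.20012737; term = 0.20012737²·(1 − 0.21171846)·63.22/1131 = 0.0017647624.
Sum = 0.0041230499.
SE = √(0.0041230499) = 0.06421.

0.06421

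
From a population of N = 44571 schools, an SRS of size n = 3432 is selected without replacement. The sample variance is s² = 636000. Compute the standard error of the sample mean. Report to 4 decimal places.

Under SRS without replacement, Var(ȳ) = (1 − f)·s²/n with f = n/N = 3432/44571 = 0.07700074.
Var(ȳ) = (1 − 0.07700074)·636000/3432 = 0.92299926·185.31469 = 171.04532.
SE(ȳ) = √(171.04532) = 13.0784.

13.0784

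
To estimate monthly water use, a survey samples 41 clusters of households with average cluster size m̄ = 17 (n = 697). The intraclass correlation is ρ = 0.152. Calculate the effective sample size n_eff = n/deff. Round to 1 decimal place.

203.1

deff = 1 + (17 − 1)·0.152 = 1 + 2.432 = 3.432.
n_eff = 697 / 3.432 = 203.1.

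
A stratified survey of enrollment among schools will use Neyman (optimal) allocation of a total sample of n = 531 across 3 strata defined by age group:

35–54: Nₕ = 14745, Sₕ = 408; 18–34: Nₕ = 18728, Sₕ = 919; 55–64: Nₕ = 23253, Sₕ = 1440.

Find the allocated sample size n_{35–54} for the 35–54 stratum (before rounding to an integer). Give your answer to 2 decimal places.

Neyman allocation: nₕ = n·NₕSₕ / Σⱼ NⱼSⱼ.
Σ NⱼSⱼ = 14745·408 + 18728·919 + 23253·1440 = 5.6711312 × 10^7.
n_{35–54} = 531·14745·408 / (5.6711312 × 10^7) = 56.33.

56.33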